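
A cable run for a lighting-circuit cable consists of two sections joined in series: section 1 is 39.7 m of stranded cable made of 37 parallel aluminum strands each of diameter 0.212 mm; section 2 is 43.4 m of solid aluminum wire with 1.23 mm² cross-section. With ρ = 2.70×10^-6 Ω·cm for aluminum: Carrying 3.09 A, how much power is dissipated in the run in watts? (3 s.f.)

ρ = 2.70×10^-6 Ω·cm = 2.70×10^-8 Ω·m
Section 1: A_strand = π(1.0600e-04)² = 3.530e-08 m²; R₁ = ρL/(N·A_s) = (2.70×10^-8)(39.7)/(37×3.530e-08) = 0.8207 Ω
Section 2: A = 1.23 mm² = 1.230e-06 m²
R₂ = (2.70×10^-8)(43.4)/(1.230e-06) = 0.9527 Ω
R = R₁ + R₂ = 1.773 Ω
P = I²R = (3.09)² × 1.773 = 16.9 W

16.9 W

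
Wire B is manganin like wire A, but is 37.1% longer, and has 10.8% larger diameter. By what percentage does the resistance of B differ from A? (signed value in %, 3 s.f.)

R ∝ L/d², so R_B/R_A = (1 + 37.1/100) × (1 + 10.8/100)⁻²
= 1.371 × 0.8146 = 1.117
(R_B − R_A)/R_A = 1.117 − 1 = 11.7%

11.7%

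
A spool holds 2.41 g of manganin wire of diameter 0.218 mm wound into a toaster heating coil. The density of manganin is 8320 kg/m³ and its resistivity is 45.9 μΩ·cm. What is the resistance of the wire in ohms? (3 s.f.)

95.4 Ω

ρ = 45.9 μΩ·cm = 4.59×10^-7 Ω·m
A = π(d/2)² = π(1.0900e-04 m)² = 3.7325e-08 m²
L = m/(density·A) = 0.00241/(8320×3.7325e-08) = 7.761 m
R = ρL/A = (4.59×10^-7)(7.761)/(3.7325e-08) = 95.4 Ω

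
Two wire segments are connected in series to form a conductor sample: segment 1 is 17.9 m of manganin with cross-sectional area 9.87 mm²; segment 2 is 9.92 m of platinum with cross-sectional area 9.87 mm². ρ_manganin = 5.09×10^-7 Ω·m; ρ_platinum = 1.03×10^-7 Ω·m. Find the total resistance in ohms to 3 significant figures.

Segment 1: A = 9.87 mm² = 9.870e-06 m²
R₁ = ρL/A = (5.09×10^-7)(17.9)/(9.870e-06) = 0.9231 Ω
R₂ = (1.03×10^-7)(9.92)/(9.870e-06) = 0.1035 Ω
R = R₁ + R₂ = 1.03 Ω

1.03 Ω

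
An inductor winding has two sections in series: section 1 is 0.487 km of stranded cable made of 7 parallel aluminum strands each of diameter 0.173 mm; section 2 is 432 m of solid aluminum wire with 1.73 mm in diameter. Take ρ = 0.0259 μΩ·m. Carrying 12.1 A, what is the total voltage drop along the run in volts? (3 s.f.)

985 V

ρ = 0.0259 μΩ·m = 2.59×10^-8 Ω·m
Section 1: A_strand = π(8.6500e-05)² = 2.351e-08 m²; R₁ = ρL/(N·A_s) = (2.59×10^-8)(487)/(7×2.351e-08) = 76.66 Ω
Section 2: A = π(d/2)² = π(8.6500e-04 m)² = 2.351e-06 m²
R₂ = (2.59×10^-8)(432)/(2.351e-06) = 4.76 Ω
R = R₁ + R₂ = 81.42 Ω
V = IR = 12.1 × 81.42 = 985 V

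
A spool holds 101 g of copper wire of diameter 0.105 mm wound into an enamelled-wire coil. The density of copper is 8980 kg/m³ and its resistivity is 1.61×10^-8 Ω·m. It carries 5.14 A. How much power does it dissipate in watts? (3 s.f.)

A = π(d/2)² = π(5.2500e-05 m)² = 8.6590e-09 m²
L = m/(density·A) = 0.101/(8980×8.6590e-09) = 1299 m
R = ρL/A = (1.61×10^-8)(1299)/(8.6590e-09) = 2415 Ω
P = I²R = (5.14)² × 2415 = 63800 W

63800 W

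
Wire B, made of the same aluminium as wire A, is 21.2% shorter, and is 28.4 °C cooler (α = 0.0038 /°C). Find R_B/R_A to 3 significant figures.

R ∝ ρL/d² with ρ ∝ (1+αΔT), so R_B/R_A = (1 − 21.2/100) × (1 − 0.0038×28.4)
= 0.788 × 0.8921 = 0.703

0.703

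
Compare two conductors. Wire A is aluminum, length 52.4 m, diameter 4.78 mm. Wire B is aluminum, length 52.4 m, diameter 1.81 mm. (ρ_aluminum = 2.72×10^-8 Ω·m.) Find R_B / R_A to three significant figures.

R ∝ ρL/d², so R_B/R_A = (d_A/d_B)²
= (4.78/1.81)² = 6.97

6.97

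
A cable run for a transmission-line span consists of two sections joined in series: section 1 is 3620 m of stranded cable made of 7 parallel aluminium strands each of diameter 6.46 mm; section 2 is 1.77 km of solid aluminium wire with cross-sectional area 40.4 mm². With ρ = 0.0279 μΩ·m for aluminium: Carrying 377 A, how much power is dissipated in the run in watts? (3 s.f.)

ρ = 0.0279 μΩ·m = 2.79×10^-8 Ω·m
Section 1: A_strand = π(3.2300e-03)² = 3.278e-05 m²; R₁ = ρL/(N·A_s) = (2.79×10^-8)(3620)/(7×3.278e-05) = 0.4402 Ω
Section 2: A = 40.4 mm² = 4.040e-05 m²
R₂ = (2.79×10^-8)(1770)/(4.040e-05) = 1.222 Ω
R = R₁ + R₂ = 1.663 Ω
P = I²R = (377)² × 1.663 = 2.36×10^5 W

2.36×10^5 W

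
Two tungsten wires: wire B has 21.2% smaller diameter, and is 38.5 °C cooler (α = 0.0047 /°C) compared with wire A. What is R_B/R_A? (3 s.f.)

1.32

R ∝ ρL/d² with ρ ∝ (1+αΔT), so R_B/R_A = (1 − 21.2/100)⁻² × (1 − 0.0047×38.5)
= 1.611 × 0.819 = 1.32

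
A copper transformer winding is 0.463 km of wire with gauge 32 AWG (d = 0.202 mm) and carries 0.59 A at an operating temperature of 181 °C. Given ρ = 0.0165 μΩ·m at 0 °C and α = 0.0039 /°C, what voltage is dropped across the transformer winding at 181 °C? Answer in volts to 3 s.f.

ρ = 0.0165 μΩ·m = 1.65×10^-8 Ω·m
A = π(0.202/2 mm)² = π(1.0100e-04 m)² = 3.205e-08 m²
R₍0₎ = ρL/A = (1.65×10^-8)(463)/(3.205e-08) = 238.4 Ω
R₍181₎ = R₍0₎(1 + αΔT) = 238.4 × (1 + 0.0039×181) = 406.7 Ω
V = IR = 0.59 × 406.7 = 240 V

240 V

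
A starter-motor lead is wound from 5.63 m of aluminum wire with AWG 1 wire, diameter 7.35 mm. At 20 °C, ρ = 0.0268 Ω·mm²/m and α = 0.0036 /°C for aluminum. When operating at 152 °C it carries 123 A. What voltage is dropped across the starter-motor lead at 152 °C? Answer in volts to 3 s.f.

0.645 V

ρ = 0.0268 Ω·mm²/m = 2.68×10^-8 Ω·m
A = π(7.35/2 mm)² = π(3.6750e-03 m)² = 4.243e-05 m²
R₍20₎ = ρL/A = (2.68×10^-8)(5.63)/(4.243e-05) = 0.003556 Ω
R₍152₎ = R₍20₎(1 + αΔT) = 0.003556 × (1 + 0.0036×132) = 0.005246 Ω
V = IR = 123 × 0.005246 = 0.645 V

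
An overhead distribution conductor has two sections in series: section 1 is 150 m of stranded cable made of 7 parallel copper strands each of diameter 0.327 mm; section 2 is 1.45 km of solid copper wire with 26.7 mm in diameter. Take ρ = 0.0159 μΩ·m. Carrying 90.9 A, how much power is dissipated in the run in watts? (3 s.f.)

ρ = 0.0159 μΩ·m = 1.59×10^-8 Ω·m
Section 1: A_strand = π(1.6350e-04)² = 8.398e-08 m²; R₁ = ρL/(N·A_s) = (1.59×10^-8)(150)/(7×8.398e-08) = 4.057 Ω
Section 2: A = π(d/2)² = π(1.3350e-02 m)² = 5.599e-04 m²
R₂ = (1.59×10^-8)(1450)/(5.599e-04) = 0.04118 Ω
R = R₁ + R₂ = 4.098 Ω
P = I²R = (90.9)² × 4.098 = 33900 W

33900 W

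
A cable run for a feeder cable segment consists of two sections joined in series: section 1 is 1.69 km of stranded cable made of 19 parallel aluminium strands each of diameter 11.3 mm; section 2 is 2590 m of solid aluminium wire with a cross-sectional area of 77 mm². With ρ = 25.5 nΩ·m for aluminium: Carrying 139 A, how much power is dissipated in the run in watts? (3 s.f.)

17000 W

ρ = 25.5 nΩ·m = 2.55×10^-8 Ω·m
Section 1: A_strand = π(5.6500e-03)² = 1.003e-04 m²; R₁ = ρL/(N·A_s) = (2.55×10^-8)(1690)/(19×1.003e-04) = 0.02262 Ω
Section 2: A = 77 mm² = 7.700e-05 m²
R₂ = (2.55×10^-8)(2590)/(7.700e-05) = 0.8577 Ω
R = R₁ + R₂ = 0.8803 Ω
P = I²R = (139)² × 0.8803 = 17000 W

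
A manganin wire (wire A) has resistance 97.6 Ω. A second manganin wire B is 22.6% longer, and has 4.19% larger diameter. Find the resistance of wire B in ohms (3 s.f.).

110 Ω

R ∝ L/d², so R_B/R_A = (1 + 22.6/100) × (1 + 4.19/100)⁻²
= 1.226 × 0.9212 = 1.129
R_B = 1.129 × 97.6 = 110 Ω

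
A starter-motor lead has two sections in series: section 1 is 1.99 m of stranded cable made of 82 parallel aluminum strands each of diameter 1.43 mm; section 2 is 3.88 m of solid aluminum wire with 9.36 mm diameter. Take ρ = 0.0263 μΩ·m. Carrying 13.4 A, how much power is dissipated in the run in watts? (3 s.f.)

ρ = 0.0263 μΩ·m = 2.63×10^-8 Ω·m
Section 1: A_strand = π(7.1500e-04)² = 1.606e-06 m²; R₁ = ρL/(N·A_s) = (2.63×10^-8)(1.99)/(82×1.606e-06) = 3.974×10^-4 Ω
Section 2: A = π(d/2)² = π(4.6800e-03 m)² = 6.881e-05 m²
R₂ = (2.63×10^-8)(3.88)/(6.881e-05) = 0.001483 Ω
R = R₁ + R₂ = 0.00188 Ω
P = I²R = (13.4)² × 0.00188 = 0.338 W

0.338 W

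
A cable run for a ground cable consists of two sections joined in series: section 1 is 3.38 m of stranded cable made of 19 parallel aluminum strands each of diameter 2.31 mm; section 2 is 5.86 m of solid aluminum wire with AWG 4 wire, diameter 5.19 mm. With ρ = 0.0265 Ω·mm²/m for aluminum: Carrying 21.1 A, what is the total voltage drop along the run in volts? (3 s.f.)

ρ = 0.0265 Ω·mm²/m = 2.65×10^-8 Ω·m
Section 1: A_strand = π(1.1550e-03)² = 4.191e-06 m²; R₁ = ρL/(N·A_s) = (2.65×10^-8)(3.38)/(19×4.191e-06) = 0.001125 Ω
Section 2: A = π(5.19/2 mm)² = π(2.5950e-03 m)² = 2.116e-05 m²
R₂ = (2.65×10^-8)(5.86)/(2.116e-05) = 0.00734 Ω
R = R₁ + R₂ = 0.008465 Ω
V = IR = 21.1 × 0.008465 = 0.179 V

0.179 V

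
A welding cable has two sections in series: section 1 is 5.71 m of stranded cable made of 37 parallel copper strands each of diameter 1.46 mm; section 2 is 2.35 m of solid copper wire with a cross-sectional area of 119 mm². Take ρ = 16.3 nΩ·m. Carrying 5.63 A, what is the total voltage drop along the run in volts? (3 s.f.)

ρ = 16.3 nΩ·m = 1.63×10^-8 Ω·m
Section 1: A_strand = π(7.3000e-04)² = 1.674e-06 m²; R₁ = ρL/(N·A_s) = (1.63×10^-8)(5.71)/(37×1.674e-06) = 0.001503 Ω
Section 2: A = 119 mm² = 1.190e-04 m²
R₂ = (1.63×10^-8)(2.35)/(1.190e-04) = 3.219×10^-4 Ω
R = R₁ + R₂ = 0.001824 Ω
V = IR = 5.63 × 0.001824 = 0.0103 V

0.0103 V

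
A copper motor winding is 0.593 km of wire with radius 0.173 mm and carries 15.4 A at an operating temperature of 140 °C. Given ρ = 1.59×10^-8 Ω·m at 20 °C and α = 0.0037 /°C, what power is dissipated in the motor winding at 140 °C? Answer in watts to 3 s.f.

A = πr² = π(1.7300e-04 m)² = 9.402e-08 m²
R₍20₎ = ρL/A = (1.59×10^-8)(593)/(9.402e-08) = 100.3 Ω
R₍140₎ = R₍20₎(1 + αΔT) = 100.3 × (1 + 0.0037×120) = 144.8 Ω
P = I²R = (15.4)² × 144.8 = 34300 W

34300 W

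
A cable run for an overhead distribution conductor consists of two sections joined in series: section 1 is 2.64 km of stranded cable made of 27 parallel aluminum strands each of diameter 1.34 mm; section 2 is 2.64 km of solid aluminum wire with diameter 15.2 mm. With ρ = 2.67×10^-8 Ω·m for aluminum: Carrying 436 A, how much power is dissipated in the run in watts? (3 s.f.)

4.26×10^5 W

Section 1: A_strand = π(6.7000e-04)² = 1.410e-06 m²; R₁ = ρL/(N·A_s) = (2.67×10^-8)(2640)/(27×1.410e-06) = 1.851 Ω
Section 2: A = π(d/2)² = π(7.6000e-03 m)² = 1.815e-04 m²
R₂ = (2.67×10^-8)(2640)/(1.815e-04) = 0.3885 Ω
R = R₁ + R₂ = 2.24 Ω
P = I²R = (436)² × 2.24 = 4.26×10^5 W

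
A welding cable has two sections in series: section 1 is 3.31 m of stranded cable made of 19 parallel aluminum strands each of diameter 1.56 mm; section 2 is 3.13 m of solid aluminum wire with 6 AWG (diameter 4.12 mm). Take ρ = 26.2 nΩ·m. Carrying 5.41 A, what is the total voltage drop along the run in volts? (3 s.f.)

0.0462 V

ρ = 26.2 nΩ·m = 2.62×10^-8 Ω·m
Section 1: A_strand = π(7.8000e-04)² = 1.911e-06 m²; R₁ = ρL/(N·A_s) = (2.62×10^-8)(3.31)/(19×1.911e-06) = 0.002388 Ω
Section 2: A = π(4.12/2 mm)² = π(2.0600e-03 m)² = 1.333e-05 m²
R₂ = (2.62×10^-8)(3.13)/(1.333e-05) = 0.006151 Ω
R = R₁ + R₂ = 0.008539 Ω
V = IR = 5.41 × 0.008539 = 0.0462 V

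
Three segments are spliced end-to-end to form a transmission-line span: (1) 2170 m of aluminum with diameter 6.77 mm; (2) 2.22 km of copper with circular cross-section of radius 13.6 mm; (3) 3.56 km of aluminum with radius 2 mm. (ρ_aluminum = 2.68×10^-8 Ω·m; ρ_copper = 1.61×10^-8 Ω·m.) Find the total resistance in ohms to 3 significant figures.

Seg 1: A = π(d/2)² = π(3.3850e-03 m)² = 3.600e-05 m²
R_1 = (2.68×10^-8)(2170)/(3.600e-05) = 1.616 Ω
Seg 2: A = πr² = π(1.3600e-02 m)² = 5.811e-04 m²
R_2 = (1.61×10^-8)(2220)/(5.811e-04) = 0.06151 Ω
Seg 3: A = πr² = π(2.0000e-03 m)² = 1.257e-05 m²
R_3 = (2.68×10^-8)(3560)/(1.257e-05) = 7.592 Ω
R_total = R_1 + R_2 + R_3 = 9.27 Ω

9.27 Ω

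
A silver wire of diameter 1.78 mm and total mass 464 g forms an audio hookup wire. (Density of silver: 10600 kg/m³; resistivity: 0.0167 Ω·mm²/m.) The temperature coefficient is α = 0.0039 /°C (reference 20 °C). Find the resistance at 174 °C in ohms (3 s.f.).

0.189 Ω

ρ = 0.0167 Ω·mm²/m = 1.67×10^-8 Ω·m
A = π(d/2)² = π(8.9000e-04 m)² = 2.4885e-06 m²
L = m/(density·A) = 0.464/(10600×2.4885e-06) = 17.59 m
R = ρL/A = (1.67×10^-8)(17.59)/(2.4885e-06) = 0.1181 Ω
R(174 °C) = 0.1181 × (1 + 0.0039×154) = 0.189 Ω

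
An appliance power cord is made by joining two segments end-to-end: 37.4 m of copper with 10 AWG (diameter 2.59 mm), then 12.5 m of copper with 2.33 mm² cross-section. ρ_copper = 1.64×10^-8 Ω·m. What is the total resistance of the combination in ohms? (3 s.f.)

Segment 1: A = π(2.59/2 mm)² = π(1.2950e-03 m)² = 5.269e-06 m²
R₁ = ρL/A = (1.64×10^-8)(37.4)/(5.269e-06) = 0.1164 Ω
Segment 2: A = 2.33 mm² = 2.330e-06 m²
R₂ = (1.64×10^-8)(12.5)/(2.330e-06) = 0.08798 Ω
R = R₁ + R₂ = 0.204 Ω

0.204 Ω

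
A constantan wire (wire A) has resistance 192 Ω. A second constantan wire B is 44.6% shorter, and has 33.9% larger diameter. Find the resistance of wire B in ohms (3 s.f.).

59.3 Ω

R ∝ L/d², so R_B/R_A = (1 − 44.6/100) × (1 + 33.9/100)⁻²
= 0.554 × 0.5577 = 0.309
R_B = 0.309 × 192 = 59.3 Ω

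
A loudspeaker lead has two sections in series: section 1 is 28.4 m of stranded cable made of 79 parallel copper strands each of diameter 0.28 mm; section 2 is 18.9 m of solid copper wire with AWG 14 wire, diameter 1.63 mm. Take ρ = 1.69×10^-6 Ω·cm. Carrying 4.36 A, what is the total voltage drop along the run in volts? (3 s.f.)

1.10 V

ρ = 1.69×10^-6 Ω·cm = 1.69×10^-8 Ω·m
Section 1: A_strand = π(1.4000e-04)² = 6.158e-08 m²; R₁ = ρL/(N·A_s) = (1.69×10^-8)(28.4)/(79×6.158e-08) = 0.09867 Ω
Section 2: A = π(1.63/2 mm)² = π(8.1500e-04 m)² = 2.087e-06 m²
R₂ = (1.69×10^-8)(18.9)/(2.087e-06) = 0.1531 Ω
R = R₁ + R₂ = 0.2517 Ω
V = IR = 4.36 × 0.2517 = 1.10 V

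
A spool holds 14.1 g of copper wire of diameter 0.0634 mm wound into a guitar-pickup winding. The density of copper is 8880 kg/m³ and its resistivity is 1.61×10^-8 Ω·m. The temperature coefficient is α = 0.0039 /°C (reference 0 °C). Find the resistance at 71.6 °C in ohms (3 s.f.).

3280 Ω

A = π(d/2)² = π(3.1700e-05 m)² = 3.1570e-09 m²
L = m/(density·A) = 0.0141/(8880×3.1570e-09) = 503 m
R = ρL/A = (1.61×10^-8)(503)/(3.1570e-09) = 2565 Ω
R(71.6 °C) = 2565 × (1 + 0.0039×71.6) = 3280 Ω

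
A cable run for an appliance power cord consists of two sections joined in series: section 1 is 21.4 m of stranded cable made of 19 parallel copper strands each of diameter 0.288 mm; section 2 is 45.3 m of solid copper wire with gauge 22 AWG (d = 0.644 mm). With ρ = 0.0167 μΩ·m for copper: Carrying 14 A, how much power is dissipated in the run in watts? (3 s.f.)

ρ = 0.0167 μΩ·m = 1.67×10^-8 Ω·m
Section 1: A_strand = π(1.4400e-04)² = 6.514e-08 m²; R₁ = ρL/(N·A_s) = (1.67×10^-8)(21.4)/(19×6.514e-08) = 0.2887 Ω
Section 2: A = π(0.644/2 mm)² = π(3.2200e-04 m)² = 3.257e-07 m²
R₂ = (1.67×10^-8)(45.3)/(3.257e-07) = 2.322 Ω
R = R₁ + R₂ = 2.611 Ω
P = I²R = (14)² × 2.611 = 512 W

512 W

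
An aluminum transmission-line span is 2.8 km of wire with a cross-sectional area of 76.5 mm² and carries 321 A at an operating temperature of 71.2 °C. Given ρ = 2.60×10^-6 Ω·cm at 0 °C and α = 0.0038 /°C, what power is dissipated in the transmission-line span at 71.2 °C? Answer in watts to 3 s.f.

ρ = 2.60×10^-6 Ω·cm = 2.60×10^-8 Ω·m
A = 76.5 mm² = 7.650e-05 m²
R₍0₎ = ρL/A = (2.60×10^-8)(2800)/(7.650e-05) = 0.9516 Ω
R₍71.2₎ = R₍0₎(1 + αΔT) = 0.9516 × (1 + 0.0038×71.2) = 1.209 Ω
P = I²R = (321)² × 1.209 = 1.25×10^5 W

1.25×10^5 W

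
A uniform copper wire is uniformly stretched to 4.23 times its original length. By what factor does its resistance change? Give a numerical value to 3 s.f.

17.9

Volume constant ⇒ A' = A/k with k = 4.23. R' = ρ(kL)/(A/k) = k²R.
Factor = 17.9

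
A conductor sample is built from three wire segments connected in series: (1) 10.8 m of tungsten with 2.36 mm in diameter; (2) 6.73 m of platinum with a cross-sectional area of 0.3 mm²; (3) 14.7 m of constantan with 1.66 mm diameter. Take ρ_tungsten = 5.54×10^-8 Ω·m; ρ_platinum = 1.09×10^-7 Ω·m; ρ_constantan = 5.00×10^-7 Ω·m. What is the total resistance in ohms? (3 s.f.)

5.98 Ω

Seg 1: A = π(d/2)² = π(1.1800e-03 m)² = 4.374e-06 m²
R_1 = (5.54×10^-8)(10.8)/(4.374e-06) = 0.1368 Ω
Seg 2: A = 0.3 mm² = 3.000e-07 m²
R_2 = (1.09×10^-7)(6.73)/(3.000e-07) = 2.445 Ω
Seg 3: A = π(d/2)² = π(8.3000e-04 m)² = 2.164e-06 m²
R_3 = (5.00×10^-7)(14.7)/(2.164e-06) = 3.396 Ω
R_total = R_1 + R_2 + R_3 = 5.98 Ω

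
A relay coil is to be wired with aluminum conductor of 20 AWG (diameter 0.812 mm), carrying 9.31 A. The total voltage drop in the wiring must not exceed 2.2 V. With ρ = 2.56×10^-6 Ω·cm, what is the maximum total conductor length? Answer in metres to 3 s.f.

ρ = 2.56×10^-6 Ω·cm = 2.56×10^-8 Ω·m
A = π(0.812/2 mm)² = π(4.0600e-04 m)² = 5.178e-07 m²
L_max = V_max·A/(1·ρI) = (2.2)(5.178e-07)/(2.56×10^-8×9.31) = 4.78 m

4.78 m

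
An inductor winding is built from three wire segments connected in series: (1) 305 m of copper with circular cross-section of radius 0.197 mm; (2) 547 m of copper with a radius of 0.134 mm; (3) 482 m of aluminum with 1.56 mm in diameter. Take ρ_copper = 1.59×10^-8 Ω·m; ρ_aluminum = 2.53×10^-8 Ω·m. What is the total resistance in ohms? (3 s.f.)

200 Ω

Seg 1: A = πr² = π(1.9700e-04 m)² = 1.219e-07 m²
R_1 = (1.59×10^-8)(305)/(1.219e-07) = 39.78 Ω
Seg 2: A = πr² = π(1.3400e-04 m)² = 5.641e-08 m²
R_2 = (1.59×10^-8)(547)/(5.641e-08) = 154.2 Ω
Seg 3: A = π(d/2)² = π(7.8000e-04 m)² = 1.911e-06 m²
R_3 = (2.53×10^-8)(482)/(1.911e-06) = 6.38 Ω
R_total = R_1 + R_2 + R_3 = 200 Ω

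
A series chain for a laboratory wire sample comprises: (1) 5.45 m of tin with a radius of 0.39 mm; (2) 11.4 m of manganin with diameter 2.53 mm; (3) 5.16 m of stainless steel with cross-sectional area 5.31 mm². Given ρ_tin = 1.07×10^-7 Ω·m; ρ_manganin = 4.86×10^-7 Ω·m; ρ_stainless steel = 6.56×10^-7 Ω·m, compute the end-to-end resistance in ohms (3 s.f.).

2.96 Ω

Seg 1: A = πr² = π(3.9000e-04 m)² = 4.778e-07 m²
R_1 = (1.07×10^-7)(5.45)/(4.778e-07) = 1.22 Ω
Seg 2: A = π(d/2)² = π(1.2650e-03 m)² = 5.027e-06 m²
R_2 = (4.86×10^-7)(11.4)/(5.027e-06) = 1.102 Ω
Seg 3: A = 5.31 mm² = 5.310e-06 m²
R_3 = (6.56×10^-7)(5.16)/(5.310e-06) = 0.6375 Ω
R_total = R_1 + R_2 + R_3 = 2.96 Ω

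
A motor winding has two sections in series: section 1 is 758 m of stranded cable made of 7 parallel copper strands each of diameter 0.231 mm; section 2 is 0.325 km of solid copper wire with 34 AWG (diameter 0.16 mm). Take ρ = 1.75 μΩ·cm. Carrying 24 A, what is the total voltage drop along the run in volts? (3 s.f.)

7870 V

ρ = 1.75 μΩ·cm = 1.75×10^-8 Ω·m
Section 1: A_strand = π(1.1550e-04)² = 4.191e-08 m²; R₁ = ρL/(N·A_s) = (1.75×10^-8)(758)/(7×4.191e-08) = 45.22 Ω
Section 2: A = π(0.16/2 mm)² = π(8.0000e-05 m)² = 2.011e-08 m²
R₂ = (1.75×10^-8)(325)/(2.011e-08) = 282.9 Ω
R = R₁ + R₂ = 328.1 Ω
V = IR = 24 × 328.1 = 7870 V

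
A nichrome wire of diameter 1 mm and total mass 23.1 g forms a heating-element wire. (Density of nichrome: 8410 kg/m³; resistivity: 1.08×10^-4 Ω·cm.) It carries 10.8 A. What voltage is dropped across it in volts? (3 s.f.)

51.9 V

ρ = 1.08×10^-4 Ω·cm = 1.08×10^-6 Ω·m
A = π(d/2)² = π(5.0000e-04 m)² = 7.8540e-07 m²
L = m/(density·A) = 0.0231/(8410×7.8540e-07) = 3.497 m
R = ρL/A = (1.08×10^-6)(3.497)/(7.8540e-07) = 4.809 Ω
V = IR = 10.8 × 4.809 = 51.9 V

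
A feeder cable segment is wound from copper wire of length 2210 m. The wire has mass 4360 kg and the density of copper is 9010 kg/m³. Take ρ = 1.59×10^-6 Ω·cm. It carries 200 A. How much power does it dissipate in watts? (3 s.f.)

ρ = 1.59×10^-6 Ω·cm = 1.59×10^-8 Ω·m
A = m/(density·L) = 4360/(9010×2210) = 2.1896e-04 m²
R = ρL/A = (1.59×10^-8)(2210)/(2.1896e-04) = 0.1605 Ω
P = I²R = (200)² × 0.1605 = 6420 W

6420 W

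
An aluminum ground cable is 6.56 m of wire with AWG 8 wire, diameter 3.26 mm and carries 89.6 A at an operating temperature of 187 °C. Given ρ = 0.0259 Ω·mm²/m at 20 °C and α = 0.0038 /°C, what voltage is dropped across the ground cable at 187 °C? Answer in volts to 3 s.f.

ρ = 0.0259 Ω·mm²/m = 2.59×10^-8 Ω·m
A = π(3.26/2 mm)² = π(1.6300e-03 m)² = 8.347e-06 m²
R₍20₎ = ρL/A = (2.59×10^-8)(6.56)/(8.347e-06) = 0.02036 Ω
R₍187₎ = R₍20₎(1 + αΔT) = 0.02036 × (1 + 0.0038×167) = 0.03327 Ω
V = IR = 89.6 × 0.03327 = 2.98 V

2.98 V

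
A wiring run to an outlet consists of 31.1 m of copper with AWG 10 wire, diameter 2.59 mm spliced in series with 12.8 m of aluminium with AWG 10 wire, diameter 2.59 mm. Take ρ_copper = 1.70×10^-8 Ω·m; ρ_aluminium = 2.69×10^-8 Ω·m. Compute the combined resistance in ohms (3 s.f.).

Segment 1: A = π(2.59/2 mm)² = π(1.2950e-03 m)² = 5.269e-06 m²
R₁ = ρL/A = (1.70×10^-8)(31.1)/(5.269e-06) = 0.1004 Ω
R₂ = (2.69×10^-8)(12.8)/(5.269e-06) = 0.06535 Ω
R = R₁ + R₂ = 0.166 Ω

0.166 Ω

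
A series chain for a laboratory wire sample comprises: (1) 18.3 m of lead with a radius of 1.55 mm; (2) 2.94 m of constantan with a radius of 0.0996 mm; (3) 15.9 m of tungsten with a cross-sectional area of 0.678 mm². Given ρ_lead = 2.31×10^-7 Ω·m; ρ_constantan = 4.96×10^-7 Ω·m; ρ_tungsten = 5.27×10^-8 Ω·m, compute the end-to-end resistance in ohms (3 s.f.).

Seg 1: A = πr² = π(1.5500e-03 m)² = 7.548e-06 m²
R_1 = (2.31×10^-7)(18.3)/(7.548e-06) = 0.5601 Ω
Seg 2: A = πr² = π(9.9600e-05 m)² = 3.117e-08 m²
R_2 = (4.96×10^-7)(2.94)/(3.117e-08) = 46.79 Ω
Seg 3: A = 0.678 mm² = 6.780e-07 m²
R_3 = (5.27×10^-8)(15.9)/(6.780e-07) = 1.236 Ω
R_total = R_1 + R_2 + R_3 = 48.6 Ω

48.6 Ω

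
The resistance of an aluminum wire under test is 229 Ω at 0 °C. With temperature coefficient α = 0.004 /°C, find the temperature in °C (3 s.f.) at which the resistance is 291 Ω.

67.7 °C

R = R₀(1 + α(T − T₀)) ⇒ T = T₀ + (R/R₀ − 1)/α
T = 0 + (291/229 − 1)/0.004 = 0 + (0.2707)/0.004 = 67.7 °C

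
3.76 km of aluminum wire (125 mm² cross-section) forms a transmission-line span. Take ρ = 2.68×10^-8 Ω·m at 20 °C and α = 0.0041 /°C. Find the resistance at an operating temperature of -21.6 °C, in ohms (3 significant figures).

A = 125 mm² = 1.250e-04 m²
R₍20°C₎ = ρL/A = (2.68×10^-8)(3760)/(1.250e-04) = 0.8061 Ω
R = R₀(1 + αΔT) = 0.8061(1 + 0.0041×-41.6) = 0.669 Ω

0.669 Ω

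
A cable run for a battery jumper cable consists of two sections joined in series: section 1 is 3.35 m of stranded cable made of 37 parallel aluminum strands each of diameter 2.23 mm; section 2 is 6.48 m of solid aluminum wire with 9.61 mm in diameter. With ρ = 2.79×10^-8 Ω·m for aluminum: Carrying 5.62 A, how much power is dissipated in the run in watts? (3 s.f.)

0.0992 W

Section 1: A_strand = π(1.1150e-03)² = 3.906e-06 m²; R₁ = ρL/(N·A_s) = (2.79×10^-8)(3.35)/(37×3.906e-06) = 6.468×10^-4 Ω
Section 2: A = π(d/2)² = π(4.8050e-03 m)² = 7.253e-05 m²
R₂ = (2.79×10^-8)(6.48)/(7.253e-05) = 0.002493 Ω
R = R₁ + R₂ = 0.003139 Ω
P = I²R = (5.62)² × 0.003139 = 0.0992 W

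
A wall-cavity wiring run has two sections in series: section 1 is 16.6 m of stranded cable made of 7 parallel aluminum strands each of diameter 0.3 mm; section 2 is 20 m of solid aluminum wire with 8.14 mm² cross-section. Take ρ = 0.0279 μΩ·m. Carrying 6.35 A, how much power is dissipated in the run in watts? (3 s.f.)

ρ = 0.0279 μΩ·m = 2.79×10^-8 Ω·m
Section 1: A_strand = π(1.5000e-04)² = 7.069e-08 m²; R₁ = ρL/(N·A_s) = (2.79×10^-8)(16.6)/(7×7.069e-08) = 0.936 Ω
Section 2: A = 8.14 mm² = 8.140e-06 m²
R₂ = (2.79×10^-8)(20)/(8.140e-06) = 0.06855 Ω
R = R₁ + R₂ = 1.005 Ω
P = I²R = (6.35)² × 1.005 = 40.5 W

40.5 W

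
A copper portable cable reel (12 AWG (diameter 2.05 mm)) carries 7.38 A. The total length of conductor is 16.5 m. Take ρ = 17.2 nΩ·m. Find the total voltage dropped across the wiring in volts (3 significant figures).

ρ = 17.2 nΩ·m = 1.72×10^-8 Ω·m
A = π(2.05/2 mm)² = π(1.0250e-03 m)² = 3.301e-06 m²
R = ρL/A = (1.72×10^-8)(16.5)/(3.301e-06) = 0.08598 Ω
V = IR = 7.38 × 0.08598 = 0.635 V

0.635 V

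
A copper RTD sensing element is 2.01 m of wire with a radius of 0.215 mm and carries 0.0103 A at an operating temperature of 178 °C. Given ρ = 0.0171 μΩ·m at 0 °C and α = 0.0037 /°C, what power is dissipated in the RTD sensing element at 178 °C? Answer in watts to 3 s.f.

4.16×10^-5 W

ρ = 0.0171 μΩ·m = 1.71×10^-8 Ω·m
A = πr² = π(2.1500e-04 m)² = 1.452e-07 m²
R₍0₎ = ρL/A = (1.71×10^-8)(2.01)/(1.452e-07) = 0.2367 Ω
R₍178₎ = R₍0₎(1 + αΔT) = 0.2367 × (1 + 0.0037×178) = 0.3926 Ω
P = I²R = (0.0103)² × 0.3926 = 4.16×10^-5 W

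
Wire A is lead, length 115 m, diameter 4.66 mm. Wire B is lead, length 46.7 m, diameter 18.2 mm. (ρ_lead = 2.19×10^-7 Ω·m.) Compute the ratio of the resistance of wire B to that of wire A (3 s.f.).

0.0266

R ∝ ρL/d², so R_B/R_A = (L_B/L_A) × (d_A/d_B)²
= (46.7/115) × (4.66/18.2)² = 0.0266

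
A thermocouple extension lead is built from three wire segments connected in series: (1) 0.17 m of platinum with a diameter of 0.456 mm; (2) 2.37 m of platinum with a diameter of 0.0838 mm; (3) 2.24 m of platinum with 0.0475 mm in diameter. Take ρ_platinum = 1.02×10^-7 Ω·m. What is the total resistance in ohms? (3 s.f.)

173 Ω

Seg 1: A = π(d/2)² = π(2.2800e-04 m)² = 1.633e-07 m²
R_1 = (1.02×10^-7)(0.17)/(1.633e-07) = 0.1062 Ω
Seg 2: A = π(d/2)² = π(4.1900e-05 m)² = 5.515e-09 m²
R_2 = (1.02×10^-7)(2.37)/(5.515e-09) = 43.83 Ω
Seg 3: A = π(d/2)² = π(2.3750e-05 m)² = 1.772e-09 m²
R_3 = (1.02×10^-7)(2.24)/(1.772e-09) = 128.9 Ω
R_total = R_1 + R_2 + R_3 = 173 Ω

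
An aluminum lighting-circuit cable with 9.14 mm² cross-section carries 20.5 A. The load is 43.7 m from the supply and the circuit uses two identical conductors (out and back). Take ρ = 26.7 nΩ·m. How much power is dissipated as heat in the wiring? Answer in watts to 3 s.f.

ρ = 26.7 nΩ·m = 2.67×10^-8 Ω·m
A = 9.14 mm² = 9.140e-06 m²
Total conductor length (both ways) L = 2 × 43.7 = 87.4 m
R = ρL/A = (2.67×10^-8)(87.4)/(9.140e-06) = 0.2553 Ω
P = I²R = (20.5)² × 0.2553 = 107 W

107 W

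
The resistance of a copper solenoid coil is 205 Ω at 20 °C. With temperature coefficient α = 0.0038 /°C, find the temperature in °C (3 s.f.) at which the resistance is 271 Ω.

105 °C

R = R₀(1 + α(T − T₀)) ⇒ T = T₀ + (R/R₀ − 1)/α
T = 20 + (271/205 − 1)/0.0038 = 20 + (0.322)/0.0038 = 105 °C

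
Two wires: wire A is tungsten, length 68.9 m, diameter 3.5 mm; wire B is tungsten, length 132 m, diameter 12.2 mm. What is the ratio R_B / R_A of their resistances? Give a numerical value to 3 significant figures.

0.158

R ∝ ρL/d², so R_B/R_A = (L_B/L_A) × (d_A/d_B)²
= (132/68.9) × (3.5/12.2)² = 0.158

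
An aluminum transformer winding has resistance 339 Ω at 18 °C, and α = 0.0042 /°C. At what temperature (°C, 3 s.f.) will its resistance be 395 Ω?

R = R₀(1 + α(T − T₀)) ⇒ T = T₀ + (R/R₀ − 1)/α
T = 18 + (395/339 − 1)/0.0042 = 18 + (0.1652)/0.0042 = 57.3 °C

57.3 °C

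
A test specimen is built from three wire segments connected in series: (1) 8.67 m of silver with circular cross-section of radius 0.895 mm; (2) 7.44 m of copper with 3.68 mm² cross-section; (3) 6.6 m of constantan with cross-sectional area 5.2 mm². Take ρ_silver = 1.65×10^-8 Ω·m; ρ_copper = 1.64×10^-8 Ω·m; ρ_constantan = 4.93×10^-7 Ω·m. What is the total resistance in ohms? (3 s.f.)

Seg 1: A = πr² = π(8.9500e-04 m)² = 2.516e-06 m²
R_1 = (1.65×10^-8)(8.67)/(2.516e-06) = 0.05685 Ω
Seg 2: A = 3.68 mm² = 3.680e-06 m²
R_2 = (1.64×10^-8)(7.44)/(3.680e-06) = 0.03316 Ω
Seg 3: A = 5.2 mm² = 5.200e-06 m²
R_3 = (4.93×10^-7)(6.6)/(5.200e-06) = 0.6257 Ω
R_total = R_1 + R_2 + R_3 = 0.716 Ω

0.716 Ω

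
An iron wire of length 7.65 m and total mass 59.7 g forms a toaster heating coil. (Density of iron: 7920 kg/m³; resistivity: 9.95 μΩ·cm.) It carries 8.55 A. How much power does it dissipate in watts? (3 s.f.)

ρ = 9.95 μΩ·cm = 9.95×10^-8 Ω·m
A = m/(density·L) = 0.0597/(7920×7.65) = 9.8534e-07 m²
R = ρL/A = (9.95×10^-8)(7.65)/(9.8534e-07) = 0.7725 Ω
P = I²R = (8.55)² × 0.7725 = 56.5 W

56.5 W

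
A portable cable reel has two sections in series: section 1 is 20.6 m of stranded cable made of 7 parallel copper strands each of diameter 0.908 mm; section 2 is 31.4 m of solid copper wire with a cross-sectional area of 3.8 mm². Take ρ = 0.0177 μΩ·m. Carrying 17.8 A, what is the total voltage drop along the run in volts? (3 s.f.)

ρ = 0.0177 μΩ·m = 1.77×10^-8 Ω·m
Section 1: A_strand = π(4.5400e-04)² = 6.475e-07 m²; R₁ = ρL/(N·A_s) = (1.77×10^-8)(20.6)/(7×6.475e-07) = 0.08044 Ω
Section 2: A = 3.8 mm² = 3.800e-06 m²
R₂ = (1.77×10^-8)(31.4)/(3.800e-06) = 0.1463 Ω
R = R₁ + R₂ = 0.2267 Ω
V = IR = 17.8 × 0.2267 = 4.04 V

4.04 V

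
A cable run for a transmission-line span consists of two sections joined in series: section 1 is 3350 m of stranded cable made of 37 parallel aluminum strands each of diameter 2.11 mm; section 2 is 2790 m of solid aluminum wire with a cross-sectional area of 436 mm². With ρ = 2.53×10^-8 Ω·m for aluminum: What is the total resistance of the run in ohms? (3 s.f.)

0.817 Ω

Section 1: A_strand = π(1.0550e-03)² = 3.497e-06 m²; R₁ = ρL/(N·A_s) = (2.53×10^-8)(3350)/(37×3.497e-06) = 0.6551 Ω
Section 2: A = 436 mm² = 4.360e-04 m²
R₂ = (2.53×10^-8)(2790)/(4.360e-04) = 0.1619 Ω
R = R₁ + R₂ = 0.817 Ω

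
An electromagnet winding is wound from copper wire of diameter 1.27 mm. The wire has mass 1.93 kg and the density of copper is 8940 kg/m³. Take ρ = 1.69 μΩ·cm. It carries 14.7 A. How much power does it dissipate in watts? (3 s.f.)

ρ = 1.69 μΩ·cm = 1.69×10^-8 Ω·m
A = π(d/2)² = π(6.3500e-04 m)² = 1.2668e-06 m²
L = m/(density·A) = 1.93/(8940×1.2668e-06) = 170.4 m
R = ρL/A = (1.69×10^-8)(170.4)/(1.2668e-06) = 2.274 Ω
P = I²R = (14.7)² × 2.274 = 491 W

491 W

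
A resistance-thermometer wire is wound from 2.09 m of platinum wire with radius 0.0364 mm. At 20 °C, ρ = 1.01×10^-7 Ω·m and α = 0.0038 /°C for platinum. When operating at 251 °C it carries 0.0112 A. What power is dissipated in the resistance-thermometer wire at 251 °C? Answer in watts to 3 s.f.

0.0119 W

A = πr² = π(3.6400e-05 m)² = 4.162e-09 m²
R₍20₎ = ρL/A = (1.01×10^-7)(2.09)/(4.162e-09) = 50.71 Ω
R₍251₎ = R₍20₎(1 + αΔT) = 50.71 × (1 + 0.0038×231) = 95.23 Ω
P = I²R = (0.0112)² × 95.23 = 0.0119 W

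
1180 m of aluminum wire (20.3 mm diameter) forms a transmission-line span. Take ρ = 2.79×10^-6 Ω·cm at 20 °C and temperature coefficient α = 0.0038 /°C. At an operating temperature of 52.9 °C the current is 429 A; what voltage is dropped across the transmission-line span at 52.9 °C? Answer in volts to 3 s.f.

ρ = 2.79×10^-6 Ω·cm = 2.79×10^-8 Ω·m
A = π(d/2)² = π(1.0150e-02 m)² = 3.237e-04 m²
R₍20₎ = ρL/A = (2.79×10^-8)(1180)/(3.237e-04) = 0.1017 Ω
R₍52.9₎ = R₍20₎(1 + αΔT) = 0.1017 × (1 + 0.0038×32.9) = 0.1144 Ω
V = IR = 429 × 0.1144 = 49.1 V

49.1 V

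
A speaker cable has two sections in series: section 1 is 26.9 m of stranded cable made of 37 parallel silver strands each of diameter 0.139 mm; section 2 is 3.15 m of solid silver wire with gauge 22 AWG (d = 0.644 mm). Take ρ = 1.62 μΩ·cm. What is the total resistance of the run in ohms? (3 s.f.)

0.933 Ω

ρ = 1.62 μΩ·cm = 1.62×10^-8 Ω·m
Section 1: A_strand = π(6.9500e-05)² = 1.517e-08 m²; R₁ = ρL/(N·A_s) = (1.62×10^-8)(26.9)/(37×1.517e-08) = 0.7762 Ω
Section 2: A = π(0.644/2 mm)² = π(3.2200e-04 m)² = 3.257e-07 m²
R₂ = (1.62×10^-8)(3.15)/(3.257e-07) = 0.1567 Ω
R = R₁ + R₂ = 0.933 Ω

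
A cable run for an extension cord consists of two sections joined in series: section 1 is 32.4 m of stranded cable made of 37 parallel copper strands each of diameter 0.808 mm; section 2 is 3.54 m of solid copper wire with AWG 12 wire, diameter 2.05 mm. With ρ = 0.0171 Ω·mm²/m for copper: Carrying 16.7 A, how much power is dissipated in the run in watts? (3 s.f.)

13.3 W

ρ = 0.0171 Ω·mm²/m = 1.71×10^-8 Ω·m
Section 1: A_strand = π(4.0400e-04)² = 5.128e-07 m²; R₁ = ρL/(N·A_s) = (1.71×10^-8)(32.4)/(37×5.128e-07) = 0.0292 Ω
Section 2: A = π(2.05/2 mm)² = π(1.0250e-03 m)² = 3.301e-06 m²
R₂ = (1.71×10^-8)(3.54)/(3.301e-06) = 0.01834 Ω
R = R₁ + R₂ = 0.04754 Ω
P = I²R = (16.7)² × 0.04754 = 13.3 W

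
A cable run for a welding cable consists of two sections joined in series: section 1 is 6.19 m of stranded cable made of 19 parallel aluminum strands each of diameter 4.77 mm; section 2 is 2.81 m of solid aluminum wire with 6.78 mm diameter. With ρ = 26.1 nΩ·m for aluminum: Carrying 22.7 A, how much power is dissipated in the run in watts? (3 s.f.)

1.29 W

ρ = 26.1 nΩ·m = 2.61×10^-8 Ω·m
Section 1: A_strand = π(2.3850e-03)² = 1.787e-05 m²; R₁ = ρL/(N·A_s) = (2.61×10^-8)(6.19)/(19×1.787e-05) = 4.758×10^-4 Ω
Section 2: A = π(d/2)² = π(3.3900e-03 m)² = 3.610e-05 m²
R₂ = (2.61×10^-8)(2.81)/(3.610e-05) = 0.002031 Ω
R = R₁ + R₂ = 0.002507 Ω
P = I²R = (22.7)² × 0.002507 = 1.29 W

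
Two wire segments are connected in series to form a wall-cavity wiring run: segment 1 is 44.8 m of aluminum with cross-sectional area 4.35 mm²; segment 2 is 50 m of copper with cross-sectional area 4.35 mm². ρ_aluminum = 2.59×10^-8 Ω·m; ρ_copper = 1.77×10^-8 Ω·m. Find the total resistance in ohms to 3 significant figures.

Segment 1: A = 4.35 mm² = 4.350e-06 m²
R₁ = ρL/A = (2.59×10^-8)(44.8)/(4.350e-06) = 0.2667 Ω
R₂ = (1.77×10^-8)(50)/(4.350e-06) = 0.2034 Ω
R = R₁ + R₂ = 0.470 Ω

0.470 Ω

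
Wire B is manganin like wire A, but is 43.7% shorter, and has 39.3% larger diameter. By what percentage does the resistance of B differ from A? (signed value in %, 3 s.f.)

R ∝ L/d², so R_B/R_A = (1 − 43.7/100) × (1 + 39.3/100)⁻²
= 0.563 × 0.5153 = 0.2901
(R_B − R_A)/R_A = 0.2901 − 1 = -71.0%

-71.0%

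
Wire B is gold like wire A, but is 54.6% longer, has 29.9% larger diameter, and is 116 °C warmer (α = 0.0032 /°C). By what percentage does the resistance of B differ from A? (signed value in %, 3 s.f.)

R ∝ ρL/d² with ρ ∝ (1+αΔT), so R_B/R_A = (1 + 54.6/100) × (1 + 29.9/100)⁻² × (1 + 0.0032×116)
= 1.546 × 0.5926 × 1.371 = 1.256
(R_B − R_A)/R_A = 1.256 − 1 = 25.6%

25.6%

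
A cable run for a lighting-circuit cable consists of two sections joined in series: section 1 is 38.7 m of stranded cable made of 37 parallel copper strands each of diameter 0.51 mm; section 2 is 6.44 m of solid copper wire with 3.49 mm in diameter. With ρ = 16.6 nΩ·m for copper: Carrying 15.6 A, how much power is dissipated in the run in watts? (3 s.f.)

ρ = 16.6 nΩ·m = 1.66×10^-8 Ω·m
Section 1: A_strand = π(2.5500e-04)² = 2.043e-07 m²; R₁ = ρL/(N·A_s) = (1.66×10^-8)(38.7)/(37×2.043e-07) = 0.08499 Ω
Section 2: A = π(d/2)² = π(1.7450e-03 m)² = 9.566e-06 m²
R₂ = (1.66×10^-8)(6.44)/(9.566e-06) = 0.01118 Ω
R = R₁ + R₂ = 0.09617 Ω
P = I²R = (15.6)² × 0.09617 = 23.4 W

23.4 W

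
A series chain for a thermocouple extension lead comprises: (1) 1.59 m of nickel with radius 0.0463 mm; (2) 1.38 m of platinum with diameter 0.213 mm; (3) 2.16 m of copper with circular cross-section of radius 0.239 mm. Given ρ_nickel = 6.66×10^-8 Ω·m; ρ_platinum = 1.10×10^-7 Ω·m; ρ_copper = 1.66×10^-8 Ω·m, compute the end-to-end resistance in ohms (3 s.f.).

Seg 1: A = πr² = π(4.6300e-05 m)² = 6.735e-09 m²
R_1 = (6.66×10^-8)(1.59)/(6.735e-09) = 15.72 Ω
Seg 2: A = π(d/2)² = π(1.0650e-04 m)² = 3.563e-08 m²
R_2 = (1.10×10^-7)(1.38)/(3.563e-08) = 4.26 Ω
Seg 3: A = πr² = π(2.3900e-04 m)² = 1.795e-07 m²
R_3 = (1.66×10^-8)(2.16)/(1.795e-07) = 0.1998 Ω
R_total = R_1 + R_2 + R_3 = 20.2 Ω

20.2 Ω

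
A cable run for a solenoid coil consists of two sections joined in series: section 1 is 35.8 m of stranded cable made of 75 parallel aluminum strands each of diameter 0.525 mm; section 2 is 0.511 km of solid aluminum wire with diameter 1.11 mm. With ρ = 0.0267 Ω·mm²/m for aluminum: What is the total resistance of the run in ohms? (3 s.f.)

ρ = 0.0267 Ω·mm²/m = 2.67×10^-8 Ω·m
Section 1: A_strand = π(2.6250e-04)² = 2.165e-07 m²; R₁ = ρL/(N·A_s) = (2.67×10^-8)(35.8)/(75×2.165e-07) = 0.05887 Ω
Section 2: A = π(d/2)² = π(5.5500e-04 m)² = 9.677e-07 m²
R₂ = (2.67×10^-8)(511)/(9.677e-07) = 14.1 Ω
R = R₁ + R₂ = 14.2 Ω

14.2 Ω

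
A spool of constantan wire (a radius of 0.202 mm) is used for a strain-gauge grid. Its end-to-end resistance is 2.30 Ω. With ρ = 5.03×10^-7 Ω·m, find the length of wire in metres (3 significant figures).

0.586 m

A = πr² = π(2.0200e-04 m)² = 1.282e-07 m²
L = RA/ρ = (2.3)(1.282e-07)/(5.03×10^-7) = 0.586 m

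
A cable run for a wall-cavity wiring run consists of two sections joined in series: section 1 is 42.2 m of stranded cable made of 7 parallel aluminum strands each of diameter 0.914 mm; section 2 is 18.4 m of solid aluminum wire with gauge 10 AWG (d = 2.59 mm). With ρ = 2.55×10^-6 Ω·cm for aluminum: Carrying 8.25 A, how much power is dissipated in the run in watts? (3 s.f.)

ρ = 2.55×10^-6 Ω·cm = 2.55×10^-8 Ω·m
Section 1: A_strand = π(4.5700e-04)² = 6.561e-07 m²; R₁ = ρL/(N·A_s) = (2.55×10^-8)(42.2)/(7×6.561e-07) = 0.2343 Ω
Section 2: A = π(2.59/2 mm)² = π(1.2950e-03 m)² = 5.269e-06 m²
R₂ = (2.55×10^-8)(18.4)/(5.269e-06) = 0.08906 Ω
R = R₁ + R₂ = 0.3234 Ω
P = I²R = (8.25)² × 0.3234 = 22.0 W

22.0 W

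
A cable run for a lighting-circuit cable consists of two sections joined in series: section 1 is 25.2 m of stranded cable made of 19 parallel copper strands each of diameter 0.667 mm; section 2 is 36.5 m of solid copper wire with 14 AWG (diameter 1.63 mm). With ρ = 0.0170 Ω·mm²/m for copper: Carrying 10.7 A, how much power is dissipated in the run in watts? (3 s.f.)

ρ = 0.0170 Ω·mm²/m = 1.70×10^-8 Ω·m
Section 1: A_strand = π(3.3350e-04)² = 3.494e-07 m²; R₁ = ρL/(N·A_s) = (1.70×10^-8)(25.2)/(19×3.494e-07) = 0.06453 Ω
Section 2: A = π(1.63/2 mm)² = π(8.1500e-04 m)² = 2.087e-06 m²
R₂ = (1.70×10^-8)(36.5)/(2.087e-06) = 0.2974 Ω
R = R₁ + R₂ = 0.3619 Ω
P = I²R = (10.7)² × 0.3619 = 41.4 W

41.4 W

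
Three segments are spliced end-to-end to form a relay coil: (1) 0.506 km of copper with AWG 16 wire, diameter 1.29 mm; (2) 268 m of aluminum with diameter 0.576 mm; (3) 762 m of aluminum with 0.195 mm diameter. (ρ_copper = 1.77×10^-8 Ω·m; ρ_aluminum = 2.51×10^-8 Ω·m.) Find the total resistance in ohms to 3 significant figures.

673 Ω

Seg 1: A = π(1.29/2 mm)² = π(6.4500e-04 m)² = 1.307e-06 m²
R_1 = (1.77×10^-8)(506)/(1.307e-06) = 6.853 Ω
Seg 2: A = π(d/2)² = π(2.8800e-04 m)² = 2.606e-07 m²
R_2 = (2.51×10^-8)(268)/(2.606e-07) = 25.82 Ω
Seg 3: A = π(d/2)² = π(9.7500e-05 m)² = 2.986e-08 m²
R_3 = (2.51×10^-8)(762)/(2.986e-08) = 640.4 Ω
R_total = R_1 + R_2 + R_3 = 673 Ω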